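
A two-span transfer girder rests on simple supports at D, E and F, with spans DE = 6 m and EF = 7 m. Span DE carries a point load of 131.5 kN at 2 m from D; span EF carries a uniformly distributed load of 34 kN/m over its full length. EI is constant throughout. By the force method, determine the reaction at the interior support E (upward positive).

Take M_E as the redundant. Released structure: two simple spans DE and EF with a hinge at E.
Discontinuity in slope at E on the released structure — sum the simple-span end rotations:
  span DE: point load 131.5 at a = 2: Pab(L + a)/(6LEI) = 233.8/EI
  span EF: UDL 34: wL³/(24EI) = 485.9/EI
  relative rotation θ_0 = (233.8 + 485.9)/EI = 719.7/EI
A unit hogging moment at E produces rotation L₁/(3EI) + L₂/(3EI) = 4.333/EI.
Slope continuity at E: θ_0 = M_E·4.333/EI, so M_E = 719.7/4.333 = 166.1 kN·m (hogging).
Span DE, ΣM about D with M_E applied at E: R_E^{DE}·6 = 263 + 166.1, so R_E^{DE} = 71.51 kN and R_D = 131.5 − 71.51 = 59.99 kN.
Span EF, ΣM about F: R_E^{EF}·7 = 833 + 166.1, so R_E^{EF} = 142.7 kN and R_F = 238 − 142.7 = 95.27 kN.
R_E = 71.51 + 142.7 = 214.2 kN.

R_E = 214.2 kN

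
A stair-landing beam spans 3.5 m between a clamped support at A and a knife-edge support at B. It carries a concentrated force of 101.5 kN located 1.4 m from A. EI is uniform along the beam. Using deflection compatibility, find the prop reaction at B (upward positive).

R_B = 21.11 kN

Take the reaction at B as the redundant and release it; the primary structure is a cantilever fixed at A.
Free-end deflection of the primary structure under the applied loading (downward +):
  point load 101.5 at a = 1.4: Pa²(3L − a)/(6EI) = 301.7/EI
Flexibility coefficient — unit upward force at B: δ_{BB} = L³/(3EI) = 14.29/EI.
Compatibility at B: δ_0 − R_B·δ_{BB} = 0, so R_B = 301.7/14.29 = 21.11 kN.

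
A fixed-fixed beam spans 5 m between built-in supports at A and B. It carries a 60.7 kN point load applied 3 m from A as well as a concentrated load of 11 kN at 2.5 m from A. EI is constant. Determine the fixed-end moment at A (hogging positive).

M_A = 36.01 kN·m

Release both end moments; the primary structure is a simply-supported span AB with redundants M_A and M_B.
Simple-span end rotations at A and B under the given loads:
  at A: point load 60.7 at a = 3: Pab(L + b)/(6LEI) = 84.98/EI
  at B: point load 60.7 at a = 3: Pab(L + a)/(6LEI) = 97.12/EI
  at A: point load 11 at a = 2.5: Pab(L + b)/(6LEI) = 17.19/EI
  at B: point load 11 at a = 2.5: Pab(L + a)/(6LEI) = 17.19/EI
  θ_A0 = 102.2/EI,  θ_B0 = 114.3/EI
Flexibility coefficients: a unit moment at one end gives L/(3EI) there and L/(6EI) at the far end, so f₁₁ = f₂₂ = 1.667/EI and f₁₂ = f₂₁ = 0.8333/EI.
Compatibility — zero rotation at each built-in end:
  1.667 M_A + 0.8333 M_B = 102.2
  0.8333 M_A + 1.667 M_B = 114.3
Solving the pair gives M_A = 36.01 kN·m and M_B = 50.58 kN·m (hogging).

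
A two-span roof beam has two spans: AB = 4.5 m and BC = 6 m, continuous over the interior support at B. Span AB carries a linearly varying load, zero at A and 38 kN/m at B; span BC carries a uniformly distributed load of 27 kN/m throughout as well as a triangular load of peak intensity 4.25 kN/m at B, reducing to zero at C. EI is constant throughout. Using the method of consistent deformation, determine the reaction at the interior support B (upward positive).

Insert a hinge at B; M_B is the redundant, and each span becomes simply supported.
Discontinuity in slope at B on the released structure — sum the simple-span end rotations:
  span AB: triangular load, peak 38: w₀L³/(45EI) = 76.95/EI
  span BC: UDL 27: wL³/(24EI) = 243/EI
  span BC: triangular load, peak 4.25: w₀L³/(45EI) = 20.4/EI
  relative rotation θ_0 = (76.95 + 263.4)/EI = 340.4/EI
A unit hogging moment at B produces rotation L₁/(3EI) + L₂/(3EI) = 3.5/EI.
Compatibility: M_B·(L₁+L₂)/(3EI) = θ_0, giving M_B = 97.24 kN·m (hogging).
Span AB, ΣM about A with M_B applied at B: R_B^{AB}·4.5 = 256.5 + 97.24, so R_B^{AB} = 78.61 kN and R_A = 85.5 − 78.61 = 6.89 kN.
Span BC, ΣM about C: R_B^{BC}·6 = 537 + 97.24, so R_B^{BC} = 105.7 kN and R_C = 174.8 − 105.7 = 69.04 kN.
R_B = 78.61 + 105.7 = 184.3 kN.

R_B = 184.3 kN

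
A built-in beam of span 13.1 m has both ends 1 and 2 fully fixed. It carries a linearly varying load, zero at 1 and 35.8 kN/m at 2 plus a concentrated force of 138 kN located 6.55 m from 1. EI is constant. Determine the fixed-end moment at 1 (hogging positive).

M_1 = 430.8 kN·m

Take the two fixed-end moments M_1, M_2 as redundants; the released structure is the simple span 12.
On the primary (simply-supported) span, the end slopes from the loading are:
  at 1: triangular load, peak 35.8: 7w₀L³/(360EI) = 1565/EI
  at 2: triangular load, peak 35.8: w₀L³/(45EI) = 1788/EI
  at 1: point load 138 at a = 6.55: Pab(L + b)/(6LEI) = 1480/EI
  at 2: point load 138 at a = 6.55: Pab(L + a)/(6LEI) = 1480/EI
  θ_10 = 3045/EI,  θ_20 = 3269/EI
Flexibility coefficients: a unit moment at one end gives L/(3EI) there and L/(6EI) at the far end, so f₁₁ = f₂₂ = 4.367/EI and f₁₂ = f₂₁ = 2.183/EI.
Compatibility — zero rotation at each built-in end:
  4.367 M_1 + 2.183 M_2 = 3045
  2.183 M_1 + 4.367 M_2 = 3269
Solving the pair gives M_1 = 430.8 kN·m and M_2 = 533.2 kN·m (hogging).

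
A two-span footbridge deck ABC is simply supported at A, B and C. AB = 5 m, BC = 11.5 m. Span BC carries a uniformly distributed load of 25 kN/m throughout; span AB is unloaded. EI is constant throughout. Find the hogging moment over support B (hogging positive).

M_B = 288 kN·m

Take M_B as the redundant. Released structure: two simple spans AB and BC with a hinge at B.
Rotations at B on the released spans (each span's end-slope, ×1/EI):
  span BC: UDL 25: wL³/(24EI) = 1584/EI
  relative rotation θ_0 = (0 + 1584)/EI = 1584/EI
A unit hogging moment at B produces rotation L₁/(3EI) + L₂/(3EI) = 5.5/EI.
Slope continuity at B: θ_0 = M_B·5.5/EI, so M_B = 1584/5.5 = 288 kN·m (hogging).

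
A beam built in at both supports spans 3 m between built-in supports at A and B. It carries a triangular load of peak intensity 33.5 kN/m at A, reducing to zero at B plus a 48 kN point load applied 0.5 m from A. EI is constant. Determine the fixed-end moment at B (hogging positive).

Release both end moments; the primary structure is a simply-supported span AB with redundants M_A and M_B.
Simple-span end rotations at A and B under the given loads:
  at A: triangular load, peak 33.5: w₀L³/(45EI) = 20.1/EI
  at B: triangular load, peak 33.5: 7w₀L³/(360EI) = 17.59/EI
  at A: point load 48 at a = 0.5: Pab(L + b)/(6LEI) = 18.33/EI
  at B: point load 48 at a = 0.5: Pab(L + a)/(6LEI) = 11.67/EI
  θ_A0 = 38.43/EI,  θ_B0 = 29.25/EI
Flexibility coefficients: a unit moment at one end gives L/(3EI) there and L/(6EI) at the far end, so f₁₁ = f₂₂ = 1/EI and f₁₂ = f₂₁ = 0.5/EI.
Compatibility — zero rotation at each built-in end:
  1 M_A + 0.5 M_B = 38.43
  0.5 M_A + 1 M_B = 29.25
Solving the pair gives M_A = 31.74 kN·m and M_B = 13.38 kN·m (hogging).

M_B = 13.38 kN·m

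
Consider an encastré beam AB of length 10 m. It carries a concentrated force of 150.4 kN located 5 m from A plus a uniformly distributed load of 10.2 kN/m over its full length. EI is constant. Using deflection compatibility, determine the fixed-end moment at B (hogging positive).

M_B = 273 kN·m

Release both end moments; the primary structure is a simply-supported span AB with redundants M_A and M_B.
On the primary (simply-supported) span, the end slopes from the loading are:
  at A: point load 150.4 at a = 5: Pab(L + b)/(6LEI) = 940/EI
  at B: point load 150.4 at a = 5: Pab(L + a)/(6LEI) = 940/EI
  at A: UDL 10.2: wL³/(24EI) = 425/EI
  at B: UDL 10.2: wL³/(24EI) = 425/EI
  θ_A0 = 1365/EI,  θ_B0 = 1365/EI
Flexibility coefficients: a unit moment at one end gives L/(3EI) there and L/(6EI) at the far end, so f₁₁ = f₂₂ = 3.333/EI and f₁₂ = f₂₁ = 1.667/EI.
Compatibility — zero rotation at each built-in end:
  3.333 M_A + 1.667 M_B = 1365
  1.667 M_A + 3.333 M_B = 1365
Solving the pair gives M_A = 273 kN·m and M_B = 273 kN·m (hogging).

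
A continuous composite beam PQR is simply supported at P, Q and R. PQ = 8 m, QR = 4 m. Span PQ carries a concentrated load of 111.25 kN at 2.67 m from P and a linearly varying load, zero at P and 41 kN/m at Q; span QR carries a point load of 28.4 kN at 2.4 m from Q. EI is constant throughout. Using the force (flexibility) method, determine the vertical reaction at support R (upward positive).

Insert a hinge at Q; M_Q is the redundant, and each span becomes simply supported.
Rotations at Q on the released spans (each span's end-slope, ×1/EI):
  span PQ: point load 111.25 at a = 2.67: Pab(L + a)/(6LEI) = 351.9/EI
  span PQ: triangular load, peak 41: w₀L³/(45EI) = 466.5/EI
  span QR: point load 28.4 at a = 2.4: Pab(L + b)/(6LEI) = 25.45/EI
  relative rotation θ_0 = (818.4 + 25.45)/EI = 843.9/EI
A unit hogging moment at Q produces rotation L₁/(3EI) + L₂/(3EI) = 4/EI.
Slope continuity at Q: θ_0 = M_Q·4/EI, so M_Q = 843.9/4 = 211 kN·m (hogging).
Span QR, ΣM about R: R_Q^{QR}·4 = 45.44 + 211, so R_Q^{QR} = 64.1 kN and R_R = 28.4 − 64.1 = -35.7 kN.

R_R = -35.7 kN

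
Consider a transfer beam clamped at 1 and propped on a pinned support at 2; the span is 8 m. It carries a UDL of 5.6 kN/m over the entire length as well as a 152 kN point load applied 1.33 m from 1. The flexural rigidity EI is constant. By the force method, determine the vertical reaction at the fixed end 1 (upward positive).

R_1 = 174 kN

Take the reaction at 2 as the redundant and release it; the primary structure is a cantilever fixed at 1.
Free-end deflection of the primary structure under the applied loading (downward +):
  UDL 5.6: wL⁴/(8EI) = 2867/EI
  point load 152 at a = 1.33: Pa²(3L − a)/(6EI) = 1016/EI
  δ_0 = 3883/EI
Tip deflection under a unit load at 2: L³/(3EI) = 170.7/EI.
The prop prevents deflection at 2: R_2 = δ_0/δ_{22} = 3883/170.7 = 22.75 kN.
Vertical equilibrium: R_1 = ΣP − R_2 = 196.8 − 22.75 = 174 kN.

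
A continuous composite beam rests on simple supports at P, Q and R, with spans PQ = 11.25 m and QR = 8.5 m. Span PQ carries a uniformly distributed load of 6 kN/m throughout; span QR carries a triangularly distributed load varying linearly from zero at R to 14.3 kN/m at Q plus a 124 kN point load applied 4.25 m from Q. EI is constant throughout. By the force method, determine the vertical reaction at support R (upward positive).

R_R = 62.4 kN

Take M_Q as the redundant. Released structure: two simple spans PQ and QR with a hinge at Q.
Discontinuity in slope at Q on the released structure — sum the simple-span end rotations:
  span PQ: UDL 6: wL³/(24EI) = 356/EI
  span QR: triangular load, peak 14.3: w₀L³/(45EI) = 195.2/EI
  span QR: point load 124 at a = 4.25: Pab(L + b)/(6LEI) = 559.9/EI
  relative rotation θ_0 = (356 + 755.1)/EI = 1111/EI
A unit hogging moment at Q produces rotation L₁/(3EI) + L₂/(3EI) = 6.583/EI.
Compatibility: M_Q·(L₁+L₂)/(3EI) = θ_0, giving M_Q = 168.8 kN·m (hogging).
Span QR, ΣM about R: R_Q^{QR}·8.5 = 871.4 + 168.8, so R_Q^{QR} = 122.4 kN and R_R = 184.8 − 122.4 = 62.4 kN.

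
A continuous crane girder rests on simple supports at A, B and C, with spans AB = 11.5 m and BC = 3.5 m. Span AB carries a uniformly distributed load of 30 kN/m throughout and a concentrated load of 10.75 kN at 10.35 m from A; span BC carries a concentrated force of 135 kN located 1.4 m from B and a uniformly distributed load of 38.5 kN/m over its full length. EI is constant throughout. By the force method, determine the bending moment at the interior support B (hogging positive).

Release continuity at B by inserting a hinge; the redundant is the internal moment M_B. The primary structure is two simply-supported spans AB and BC.
Rotations at B on the released spans (each span's end-slope, ×1/EI):
  span AB: UDL 30: wL³/(24EI) = 1901/EI
  span AB: point load 10.75 at a = 10.35: Pab(L + a)/(6LEI) = 40.52/EI
  span BC: point load 135 at a = 1.4: Pab(L + b)/(6LEI) = 105.8/EI
  span BC: UDL 38.5: wL³/(24EI) = 68.78/EI
  relative rotation θ_0 = (1942 + 174.6)/EI = 2116/EI
A unit hogging moment at B produces rotation L₁/(3EI) + L₂/(3EI) = 5/EI.
Compatibility: M_B·(L₁+L₂)/(3EI) = θ_0, giving M_B = 423.2 kN·m (hogging).

M_B = 423.2 kN·m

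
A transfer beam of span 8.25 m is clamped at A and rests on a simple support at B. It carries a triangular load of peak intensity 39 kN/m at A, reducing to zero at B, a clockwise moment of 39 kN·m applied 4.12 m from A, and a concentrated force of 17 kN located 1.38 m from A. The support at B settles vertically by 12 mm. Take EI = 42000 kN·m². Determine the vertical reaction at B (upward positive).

R_B = 35.47 kN

Release the roller at B. Primary structure: cantilever fixed at A.
Free-end deflection of the primary structure under the applied loading (downward +):
  triangular load, peak 39 at the fixed end: w₀L⁴/(30EI) = 6022/EI
  clockwise couple 39 at a = 4.12: M₀a(2L − a)/(2EI) = 994.6/EI
  point load 17 at a = 1.38: Pa²(3L − a)/(6EI) = 126.1/EI
  δ_0 = 7143/EI
Tip deflection under a unit load at B: L³/(3EI) = 187.2/EI.
With EI = 42000 kN·m²: δ_0 = 0.17007 m and δ_{BB} = 0.004456 m/kN.
Compatibility — the beam at B must follow the support down by 0.012 m: δ_0 − R_B·δ_{BB} = 0.012, so R_B = (0.17007 − 0.012)/0.004456 = 35.47 kN.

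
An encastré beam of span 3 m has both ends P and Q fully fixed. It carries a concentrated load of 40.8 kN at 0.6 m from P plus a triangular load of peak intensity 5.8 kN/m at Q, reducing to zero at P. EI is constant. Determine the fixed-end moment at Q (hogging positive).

M_Q = 6.527 kN·m

Take the two fixed-end moments M_P, M_Q as redundants; the released structure is the simple span PQ.
End rotations of the released simple span under the applied load (×1/EI):
  at P: point load 40.8 at a = 0.6: Pab(L + b)/(6LEI) = 17.63/EI
  at Q: point load 40.8 at a = 0.6: Pab(L + a)/(6LEI) = 11.75/EI
  at P: triangular load, peak 5.8: 7w₀L³/(360EI) = 3.045/EI
  at Q: triangular load, peak 5.8: w₀L³/(45EI) = 3.48/EI
  θ_P0 = 20.67/EI,  θ_Q0 = 15.23/EI
Flexibility coefficients: a unit moment at one end gives L/(3EI) there and L/(6EI) at the far end, so f₁₁ = f₂₂ = 1/EI and f₁₂ = f₂₁ = 0.5/EI.
Compatibility — zero rotation at each built-in end:
  1 M_P + 0.5 M_Q = 20.67
  0.5 M_P + 1 M_Q = 15.23
Solving the pair gives M_P = 17.41 kN·m and M_Q = 6.527 kN·m (hogging).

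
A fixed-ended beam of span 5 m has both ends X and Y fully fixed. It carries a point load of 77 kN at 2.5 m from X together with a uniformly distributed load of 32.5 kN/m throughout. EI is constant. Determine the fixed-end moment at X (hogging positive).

M_X = 115.8 kN·m

Release both end moments; the primary structure is a simply-supported span XY with redundants M_X and M_Y.
End rotations of the released simple span under the applied load (×1/EI):
  at X: point load 77 at a = 2.5: Pab(L + b)/(6LEI) = 120.3/EI
  at Y: point load 77 at a = 2.5: Pab(L + a)/(6LEI) = 120.3/EI
  at X: UDL 32.5: wL³/(24EI) = 169.3/EI
  at Y: UDL 32.5: wL³/(24EI) = 169.3/EI
  θ_X0 = 289.6/EI,  θ_Y0 = 289.6/EI
Flexibility coefficients: a unit moment at one end gives L/(3EI) there and L/(6EI) at the far end, so f₁₁ = f₂₂ = 1.667/EI and f₁₂ = f₂₁ = 0.8333/EI.
Compatibility — zero rotation at each built-in end:
  1.667 M_X + 0.8333 M_Y = 289.6
  0.8333 M_X + 1.667 M_Y = 289.6
Solving the pair gives M_X = 115.8 kN·m and M_Y = 115.8 kN·m (hogging).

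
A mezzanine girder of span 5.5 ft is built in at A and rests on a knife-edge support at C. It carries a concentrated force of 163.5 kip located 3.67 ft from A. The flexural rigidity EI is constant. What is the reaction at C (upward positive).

R_C = 84.91 kip

Choose R_C as the redundant. The primary structure is the cantilever fixed at A.
Primary-structure tip deflection at C by superposition:
  point load 163.5 at a = 3.67: Pa²(3L − a)/(6EI) = 4709/EI
Flexibility coefficient — unit upward force at C: δ_{CC} = L³/(3EI) = 55.46/EI.
Compatibility at C: δ_0 − R_C·δ_{CC} = 0, so R_C = 4709/55.46 = 84.91 kip.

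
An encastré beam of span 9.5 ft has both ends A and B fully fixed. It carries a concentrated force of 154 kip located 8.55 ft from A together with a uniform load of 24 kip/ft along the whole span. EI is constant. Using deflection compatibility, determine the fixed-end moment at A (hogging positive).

Take the two fixed-end moments M_A, M_B as redundants; the released structure is the simple span AB.
End rotations of the released simple span under the applied load (×1/EI):
  at A: point load 154 at a = 8.55: Pab(L + b)/(6LEI) = 229.3/EI
  at B: point load 154 at a = 8.55: Pab(L + a)/(6LEI) = 396.1/EI
  at A: UDL 24: wL³/(24EI) = 857.4/EI
  at B: UDL 24: wL³/(24EI) = 857.4/EI
  θ_A0 = 1087/EI,  θ_B0 = 1253/EI
Flexibility coefficients: a unit moment at one end gives L/(3EI) there and L/(6EI) at the far end, so f₁₁ = f₂₂ = 3.167/EI and f₁₂ = f₂₁ = 1.583/EI.
Compatibility — zero rotation at each built-in end:
  3.167 M_A + 1.583 M_B = 1087
  1.583 M_A + 3.167 M_B = 1253
Solving the pair gives M_A = 193.7 kip·ft and M_B = 299 kip·ft (hogging).

M_A = 193.7 kip·ft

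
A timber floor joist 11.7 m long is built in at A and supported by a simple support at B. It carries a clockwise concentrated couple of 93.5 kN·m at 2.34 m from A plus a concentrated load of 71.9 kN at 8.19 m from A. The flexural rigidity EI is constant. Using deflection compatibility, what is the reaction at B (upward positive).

R_B = 44.83 kN

Take the reaction at B as the redundant and release it; the primary structure is a cantilever fixed at A.
Deflection at B on the released cantilever, summing each load's contribution:
  clockwise couple 93.5 at a = 2.34: M₀a(2L − a)/(2EI) = 2304/EI
  point load 71.9 at a = 8.19: Pa²(3L − a)/(6EI) = 21630/EI
  δ_0 = 23934/EI
Flexibility coefficient — unit upward force at B: δ_{BB} = L³/(3EI) = 533.9/EI.
Compatibility at B: δ_0 − R_B·δ_{BB} = 0, so R_B = 23934/533.9 = 44.83 kN.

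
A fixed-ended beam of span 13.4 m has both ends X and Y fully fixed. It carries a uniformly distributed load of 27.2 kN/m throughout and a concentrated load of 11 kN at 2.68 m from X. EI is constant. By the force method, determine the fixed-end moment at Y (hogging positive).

Take the two fixed-end moments M_X, M_Y as redundants; the released structure is the simple span XY.
Simple-span end rotations at X and Y under the given loads:
  at X: UDL 27.2: wL³/(24EI) = 2727/EI
  at Y: UDL 27.2: wL³/(24EI) = 2727/EI
  at X: point load 11 at a = 2.68: Pab(L + b)/(6LEI) = 94.81/EI
  at Y: point load 11 at a = 2.68: Pab(L + a)/(6LEI) = 63.21/EI
  θ_X0 = 2822/EI,  θ_Y0 = 2790/EI
Flexibility coefficients: a unit moment at one end gives L/(3EI) there and L/(6EI) at the far end, so f₁₁ = f₂₂ = 4.467/EI and f₁₂ = f₂₁ = 2.233/EI.
Compatibility — zero rotation at each built-in end:
  4.467 M_X + 2.233 M_Y = 2822
  2.233 M_X + 4.467 M_Y = 2790
Solving the pair gives M_X = 425.9 kN·m and M_Y = 411.7 kN·m (hogging).

M_Y = 411.7 kN·m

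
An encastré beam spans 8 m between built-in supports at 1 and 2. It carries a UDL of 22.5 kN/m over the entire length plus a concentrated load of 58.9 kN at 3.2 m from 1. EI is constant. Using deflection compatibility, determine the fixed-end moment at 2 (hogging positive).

M_2 = 165.2 kN·m

Take the two fixed-end moments M_1, M_2 as redundants; the released structure is the simple span 12.
On the primary (simply-supported) span, the end slopes from the loading are:
  at 1: UDL 22.5: wL³/(24EI) = 480/EI
  at 2: UDL 22.5: wL³/(24EI) = 480/EI
  at 1: point load 58.9 at a = 3.2: Pab(L + b)/(6LEI) = 241.3/EI
  at 2: point load 58.9 at a = 3.2: Pab(L + a)/(6LEI) = 211.1/EI
  θ_10 = 721.3/EI,  θ_20 = 691.1/EI
Flexibility coefficients: a unit moment at one end gives L/(3EI) there and L/(6EI) at the far end, so f₁₁ = f₂₂ = 2.667/EI and f₁₂ = f₂₁ = 1.333/EI.
Compatibility — zero rotation at each built-in end:
  2.667 M_1 + 1.333 M_2 = 721.3
  1.333 M_1 + 2.667 M_2 = 691.1
Solving the pair gives M_1 = 187.9 kN·m and M_2 = 165.2 kN·m (hogging).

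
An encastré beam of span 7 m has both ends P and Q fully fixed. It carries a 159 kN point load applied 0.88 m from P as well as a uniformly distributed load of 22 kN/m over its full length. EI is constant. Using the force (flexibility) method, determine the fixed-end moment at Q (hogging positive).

M_Q = 105.2 kN·m

Release both end moments; the primary structure is a simply-supported span PQ with redundants M_P and M_Q.
Simple-span end rotations at P and Q under the given loads:
  at P: point load 159 at a = 0.88: Pab(L + b)/(6LEI) = 267.5/EI
  at Q: point load 159 at a = 0.88: Pab(L + a)/(6LEI) = 160.7/EI
  at P: UDL 22: wL³/(24EI) = 314.4/EI
  at Q: UDL 22: wL³/(24EI) = 314.4/EI
  θ_P0 = 581.9/EI,  θ_Q0 = 475.1/EI
Flexibility coefficients: a unit moment at one end gives L/(3EI) there and L/(6EI) at the far end, so f₁₁ = f₂₂ = 2.333/EI and f₁₂ = f₂₁ = 1.167/EI.
Compatibility — zero rotation at each built-in end:
  2.333 M_P + 1.167 M_Q = 581.9
  1.167 M_P + 2.333 M_Q = 475.1
Solving the pair gives M_P = 196.8 kN·m and M_Q = 105.2 kN·m (hogging).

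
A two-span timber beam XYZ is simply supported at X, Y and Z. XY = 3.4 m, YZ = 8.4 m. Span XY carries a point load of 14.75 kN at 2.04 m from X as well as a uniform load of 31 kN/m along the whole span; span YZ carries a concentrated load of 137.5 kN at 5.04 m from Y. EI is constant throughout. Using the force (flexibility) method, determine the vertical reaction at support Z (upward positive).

R_Z = 64.19 kN

Release continuity at Y by inserting a hinge; the redundant is the internal moment M_Y. The primary structure is two simply-supported spans XY and YZ.
Discontinuity in slope at Y on the released structure — sum the simple-span end rotations:
  span XY: point load 14.75 at a = 2.04: Pab(L + a)/(6LEI) = 10.91/EI
  span XY: UDL 31: wL³/(24EI) = 50.77/EI
  span YZ: point load 137.5 at a = 5.04: Pab(L + b)/(6LEI) = 543.3/EI
  relative rotation θ_0 = (61.68 + 543.3)/EI = 605/EI
A unit hogging moment at Y produces rotation L₁/(3EI) + L₂/(3EI) = 3.933/EI.
Compatibility: M_Y·(L₁+L₂)/(3EI) = θ_0, giving M_Y = 153.8 kN·m (hogging).
Span YZ, ΣM about Z: R_Y^{YZ}·8.4 = 462 + 153.8, so R_Y^{YZ} = 73.31 kN and R_Z = 137.5 − 73.31 = 64.19 kN.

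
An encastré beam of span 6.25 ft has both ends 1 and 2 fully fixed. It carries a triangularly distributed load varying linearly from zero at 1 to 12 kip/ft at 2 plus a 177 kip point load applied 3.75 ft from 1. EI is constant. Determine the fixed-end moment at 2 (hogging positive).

Release both end moments; the primary structure is a simply-supported span 12 with redundants M_1 and M_2.
Simple-span end rotations at 1 and 2 under the given loads:
  at 1: triangular load, peak 12: 7w₀L³/(360EI) = 56.97/EI
  at 2: triangular load, peak 12: w₀L³/(45EI) = 65.1/EI
  at 1: point load 177 at a = 3.75: Pab(L + b)/(6LEI) = 387.2/EI
  at 2: point load 177 at a = 3.75: Pab(L + a)/(6LEI) = 442.5/EI
  θ_10 = 444.2/EI,  θ_20 = 507.6/EI
Flexibility coefficients: a unit moment at one end gives L/(3EI) there and L/(6EI) at the far end, so f₁₁ = f₂₂ = 2.083/EI and f₁₂ = f₂₁ = 1.042/EI.
Compatibility — zero rotation at each built-in end:
  2.083 M_1 + 1.042 M_2 = 444.2
  1.042 M_1 + 2.083 M_2 = 507.6
Solving the pair gives M_1 = 121.8 kip·ft and M_2 = 182.7 kip·ft (hogging).

M_2 = 182.7 kip·ft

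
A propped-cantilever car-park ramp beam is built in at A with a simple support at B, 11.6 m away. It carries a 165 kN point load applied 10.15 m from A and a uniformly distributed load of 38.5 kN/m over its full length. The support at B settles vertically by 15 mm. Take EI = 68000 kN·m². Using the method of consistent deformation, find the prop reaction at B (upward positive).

Take the reaction at B as the redundant and release it; the primary structure is a cantilever fixed at A.
Downward deflection at the released point B due to the loads:
  point load 165 at a = 10.15: Pa²(3L − a)/(6EI) = 69836/EI
  UDL 38.5: wL⁴/(8EI) = 87137/EI
  δ_0 = 156973/EI
Flexibility coefficient — unit upward force at B: δ_{BB} = L³/(3EI) = 520.3/EI.
With EI = 68000 kN·m²: δ_0 = 2.3084 m and δ_{BB} = 0.007651 m/kN.
Compatibility — the beam at B must follow the support down by 0.015 m: δ_0 − R_B·δ_{BB} = 0.015, so R_B = (2.3084 − 0.015)/0.007651 = 299.7 kN.

R_B = 299.7 kN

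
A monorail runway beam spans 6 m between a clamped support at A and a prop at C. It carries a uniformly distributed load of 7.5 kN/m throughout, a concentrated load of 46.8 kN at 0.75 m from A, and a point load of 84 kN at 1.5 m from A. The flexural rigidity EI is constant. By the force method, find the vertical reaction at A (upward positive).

R_A = 150.7 kN

Remove the prop at C; the released (primary) structure is a cantilever built in at A.
Downward deflection at the released point C due to the loads:
  UDL 7.5: wL⁴/(8EI) = 1215/EI
  point load 46.8 at a = 0.75: Pa²(3L − a)/(6EI) = 75.68/EI
  point load 84 at a = 1.5: Pa²(3L − a)/(6EI) = 519.8/EI
  δ_0 = 1810/EI
Tip deflection under a unit load at C: L³/(3EI) = 72/EI.
The prop prevents deflection at C: R_C = δ_0/δ_{CC} = 1810/72 = 25.14 kN.
Vertical equilibrium: R_A = ΣP − R_C = 175.8 − 25.14 = 150.7 kN.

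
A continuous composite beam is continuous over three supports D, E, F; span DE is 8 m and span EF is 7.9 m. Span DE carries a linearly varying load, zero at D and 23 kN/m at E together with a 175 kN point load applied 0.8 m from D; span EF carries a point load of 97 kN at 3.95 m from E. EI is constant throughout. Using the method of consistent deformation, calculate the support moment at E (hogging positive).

Take M_E as the redundant. Released structure: two simple spans DE and EF with a hinge at E.
Rotations at E on the released spans (each span's end-slope, ×1/EI):
  span DE: triangular load, peak 23: w₀L³/(45EI) = 261.7/EI
  span DE: point load 175 at a = 0.8: Pab(L + a)/(6LEI) = 184.8/EI
  span EF: point load 97 at a = 3.95: Pab(L + b)/(6LEI) = 378.4/EI
  relative rotation θ_0 = (446.5 + 378.4)/EI = 824.8/EI
A unit hogging moment at E produces rotation L₁/(3EI) + L₂/(3EI) = 5.3/EI.
Compatibility: M_E·(L₁+L₂)/(3EI) = θ_0, giving M_E = 155.6 kN·m (hogging).

M_E = 155.6 kN·m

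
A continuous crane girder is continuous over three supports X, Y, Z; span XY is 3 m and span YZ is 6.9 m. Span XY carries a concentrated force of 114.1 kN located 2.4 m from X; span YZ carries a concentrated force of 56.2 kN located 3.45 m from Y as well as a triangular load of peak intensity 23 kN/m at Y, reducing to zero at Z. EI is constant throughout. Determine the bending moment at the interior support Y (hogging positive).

M_Y = 116.5 kN·m

Take M_Y as the redundant. Released structure: two simple spans XY and YZ with a hinge at Y.
Discontinuity in slope at Y on the released structure — sum the simple-span end rotations:
  span XY: point load 114.1 at a = 2.4: Pab(L + a)/(6LEI) = 49.29/EI
  span YZ: point load 56.2 at a = 3.45: Pab(L + b)/(6LEI) = 167.2/EI
  span YZ: triangular load, peak 23: w₀L³/(45EI) = 167.9/EI
  relative rotation θ_0 = (49.29 + 335.1)/EI = 384.4/EI
A unit hogging moment at Y produces rotation L₁/(3EI) + L₂/(3EI) = 3.3/EI.
Compatibility: M_Y·(L₁+L₂)/(3EI) = θ_0, giving M_Y = 116.5 kN·m (hogging).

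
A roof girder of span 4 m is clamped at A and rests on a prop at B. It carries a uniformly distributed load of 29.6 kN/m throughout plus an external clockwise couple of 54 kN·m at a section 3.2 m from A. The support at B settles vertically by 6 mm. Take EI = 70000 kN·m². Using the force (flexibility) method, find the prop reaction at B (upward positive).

Remove the prop at B; the released (primary) structure is a cantilever built in at A.
Deflection at B on the released cantilever, summing each load's contribution:
  UDL 29.6: wL⁴/(8EI) = 947.2/EI
  clockwise couple 54 at a = 3.2: M₀a(2L − a)/(2EI) = 414.7/EI
  δ_0 = 1362/EI
Tip deflection under a unit load at B: L³/(3EI) = 21.33/EI.
With EI = 70000 kN·m²: δ_0 = 0.019456 m and δ_{BB} = 0.000305 m/kN.
Compatibility — the beam at B must follow the support down by 0.006 m: δ_0 − R_B·δ_{BB} = 0.006, so R_B = (0.019456 − 0.006)/0.000305 = 44.15 kN.

R_B = 44.15 kN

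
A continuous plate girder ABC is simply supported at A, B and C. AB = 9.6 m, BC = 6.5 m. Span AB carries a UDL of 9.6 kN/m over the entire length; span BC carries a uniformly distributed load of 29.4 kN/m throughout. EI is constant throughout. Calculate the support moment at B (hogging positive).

M_B = 128.6 kN·m

Take M_B as the redundant. Released structure: two simple spans AB and BC with a hinge at B.
Rotations at B on the released spans (each span's end-slope, ×1/EI):
  span AB: UDL 9.6: wL³/(24EI) = 353.9/EI
  span BC: UDL 29.4: wL³/(24EI) = 336.4/EI
  relative rotation θ_0 = (353.9 + 336.4)/EI = 690.3/EI
A unit hogging moment at B produces rotation L₁/(3EI) + L₂/(3EI) = 5.367/EI.
Compatibility: M_B·(L₁+L₂)/(3EI) = θ_0, giving M_B = 128.6 kN·m (hogging).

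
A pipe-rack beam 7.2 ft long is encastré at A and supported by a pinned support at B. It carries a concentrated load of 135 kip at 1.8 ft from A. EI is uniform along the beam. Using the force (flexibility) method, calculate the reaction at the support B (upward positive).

Take the reaction at B as the redundant and release it; the primary structure is a cantilever fixed at A.
Primary-structure tip deflection at B by superposition:
  point load 135 at a = 1.8: Pa²(3L − a)/(6EI) = 1443/EI
Flexibility coefficient — unit upward force at B: δ_{BB} = L³/(3EI) = 124.4/EI.
The prop prevents deflection at B: R_B = δ_0/δ_{BB} = 1443/124.4 = 11.6 kip.

R_B = 11.6 kip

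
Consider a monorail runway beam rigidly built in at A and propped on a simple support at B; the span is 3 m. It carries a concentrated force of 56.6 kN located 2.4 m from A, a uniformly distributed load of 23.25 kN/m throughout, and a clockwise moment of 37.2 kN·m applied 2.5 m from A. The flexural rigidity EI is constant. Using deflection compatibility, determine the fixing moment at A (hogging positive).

M_A = 25.41 kN·m

Release the roller at B. Primary structure: cantilever fixed at A.
Downward deflection at the released point B due to the loads:
  point load 56.6 at a = 2.4: Pa²(3L − a)/(6EI) = 358.6/EI
  UDL 23.25: wL⁴/(8EI) = 235.4/EI
  clockwise couple 37.2 at a = 2.5: M₀a(2L − a)/(2EI) = 162.8/EI
  δ_0 = 756.8/EI
Flexibility coefficient — unit upward force at B: δ_{BB} = L³/(3EI) = 9/EI.
Compatibility at B: δ_0 − R_B·δ_{BB} = 0, so R_B = 756.8/9 = 84.09 kN.
Moment equilibrium about A: M_A = Σ(load moments about A) − R_B·L = 277.7 − 84.09×3 = 25.41 kN·m.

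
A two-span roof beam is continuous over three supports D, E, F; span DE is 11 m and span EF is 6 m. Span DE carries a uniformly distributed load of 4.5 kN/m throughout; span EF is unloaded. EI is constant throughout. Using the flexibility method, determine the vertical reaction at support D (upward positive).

R_D = 20.75 kN

Insert a hinge at E; M_E is the redundant, and each span becomes simply supported.
Discontinuity in slope at E on the released structure — sum the simple-span end rotations:
  span DE: UDL 4.5: wL³/(24EI) = 249.6/EI
  relative rotation θ_0 = (249.6 + 0)/EI = 249.6/EI
A unit hogging moment at E produces rotation L₁/(3EI) + L₂/(3EI) = 5.667/EI.
Compatibility: M_E·(L₁+L₂)/(3EI) = θ_0, giving M_E = 44.04 kN·m (hogging).
Span DE, ΣM about D with M_E applied at E: R_E^{DE}·11 = 272.2 + 44.04, so R_E^{DE} = 28.75 kN and R_D = 49.5 − 28.75 = 20.75 kN.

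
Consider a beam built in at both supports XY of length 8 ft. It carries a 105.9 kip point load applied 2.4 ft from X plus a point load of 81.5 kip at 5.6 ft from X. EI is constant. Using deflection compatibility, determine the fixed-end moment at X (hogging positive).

Take the two fixed-end moments M_X, M_Y as redundants; the released structure is the simple span XY.
Simple-span end rotations at X and Y under the given loads:
  at X: point load 105.9 at a = 2.4: Pab(L + b)/(6LEI) = 403.3/EI
  at Y: point load 105.9 at a = 2.4: Pab(L + a)/(6LEI) = 308.4/EI
  at X: point load 81.5 at a = 5.6: Pab(L + b)/(6LEI) = 237.3/EI
  at Y: point load 81.5 at a = 5.6: Pab(L + a)/(6LEI) = 310.4/EI
  θ_X0 = 640.6/EI,  θ_Y0 = 618.7/EI
Flexibility coefficients: a unit moment at one end gives L/(3EI) there and L/(6EI) at the far end, so f₁₁ = f₂₂ = 2.667/EI and f₁₂ = f₂₁ = 1.333/EI.
Compatibility — zero rotation at each built-in end:
  2.667 M_X + 1.333 M_Y = 640.6
  1.333 M_X + 2.667 M_Y = 618.7
Solving the pair gives M_X = 165.6 kip·ft and M_Y = 149.2 kip·ft (hogging).

M_X = 165.6 kip·ft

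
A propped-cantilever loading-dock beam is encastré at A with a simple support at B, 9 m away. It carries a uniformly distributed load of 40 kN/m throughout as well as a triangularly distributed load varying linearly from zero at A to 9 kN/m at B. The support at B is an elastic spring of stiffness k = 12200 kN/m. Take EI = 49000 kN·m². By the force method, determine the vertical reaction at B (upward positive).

Choose R_B as the redundant. The primary structure is the cantilever fixed at A.
Free-end deflection of the primary structure under the applied loading (downward +):
  UDL 40: wL⁴/(8EI) = 32805/EI
  triangular load, peak 9 at the free end: 11w₀L⁴/(120EI) = 5413/EI
  δ_0 = 38218/EI
Tip deflection under a unit load at B: L³/(3EI) = 243/EI.
With EI = 49000 kN·m²: δ_0 = 0.77996 m and δ_{BB} = 0.004959 m/kN.
Compatibility — the spring shortens by R_B/k under the reaction it provides: δ_0 − R_B·δ_{BB} = R_B/k. With 1/k = 0.000082 m/kN, R_B = δ_0 / (δ_{BB} + 1/k) = 0.77996 / (0.004959 + 0.000082) = 154.7 kN.

R_B = 154.7 kN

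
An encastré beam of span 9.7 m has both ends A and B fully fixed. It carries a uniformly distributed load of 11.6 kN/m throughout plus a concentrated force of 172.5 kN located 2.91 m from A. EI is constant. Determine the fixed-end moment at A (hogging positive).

Take the two fixed-end moments M_A, M_B as redundants; the released structure is the simple span AB.
On the primary (simply-supported) span, the end slopes from the loading are:
  at A: UDL 11.6: wL³/(24EI) = 441.1/EI
  at B: UDL 11.6: wL³/(24EI) = 441.1/EI
  at A: point load 172.5 at a = 2.91: Pab(L + b)/(6LEI) = 965.7/EI
  at B: point load 172.5 at a = 2.91: Pab(L + a)/(6LEI) = 738.5/EI
  θ_A0 = 1407/EI,  θ_B0 = 1180/EI
Flexibility coefficients: a unit moment at one end gives L/(3EI) there and L/(6EI) at the far end, so f₁₁ = f₂₂ = 3.233/EI and f₁₂ = f₂₁ = 1.617/EI.
Compatibility — zero rotation at each built-in end:
  3.233 M_A + 1.617 M_B = 1407
  1.617 M_A + 3.233 M_B = 1180
Solving the pair gives M_A = 336.9 kN·m and M_B = 196.4 kN·m (hogging).

M_A = 336.9 kN·m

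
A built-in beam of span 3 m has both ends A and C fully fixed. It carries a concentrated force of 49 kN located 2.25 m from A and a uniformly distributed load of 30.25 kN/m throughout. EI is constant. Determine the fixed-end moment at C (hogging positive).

M_C = 43.36 kN·m

Release both end moments; the primary structure is a simply-supported span AC with redundants M_A and M_C.
End rotations of the released simple span under the applied load (×1/EI):
  at A: point load 49 at a = 2.25: Pab(L + b)/(6LEI) = 17.23/EI
  at C: point load 49 at a = 2.25: Pab(L + a)/(6LEI) = 24.12/EI
  at A: UDL 30.25: wL³/(24EI) = 34.03/EI
  at C: UDL 30.25: wL³/(24EI) = 34.03/EI
  θ_A0 = 51.26/EI,  θ_C0 = 58.15/EI
Flexibility coefficients: a unit moment at one end gives L/(3EI) there and L/(6EI) at the far end, so f₁₁ = f₂₂ = 1/EI and f₁₂ = f₂₁ = 0.5/EI.
Compatibility — zero rotation at each built-in end:
  1 M_A + 0.5 M_C = 51.26
  0.5 M_A + 1 M_C = 58.15
Solving the pair gives M_A = 29.58 kN·m and M_C = 43.36 kN·m (hogging).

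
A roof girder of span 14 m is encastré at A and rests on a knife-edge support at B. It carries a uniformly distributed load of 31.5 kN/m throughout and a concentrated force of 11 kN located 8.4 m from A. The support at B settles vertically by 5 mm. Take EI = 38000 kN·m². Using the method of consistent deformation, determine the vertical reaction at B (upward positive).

R_B = 169.9 kN

Release the roller at B. Primary structure: cantilever fixed at A.
Free-end deflection of the primary structure under the applied loading (downward +):
  UDL 31.5: wL⁴/(8EI) = 151263/EI
  point load 11 at a = 8.4: Pa²(3L − a)/(6EI) = 4346/EI
  δ_0 = 155609/EI
Tip deflection under a unit load at B: L³/(3EI) = 914.7/EI.
With EI = 38000 kN·m²: δ_0 = 4.095 m and δ_{BB} = 0.02407 m/kN.
Compatibility — the beam at B must follow the support down by 0.005 m: δ_0 − R_B·δ_{BB} = 0.005, so R_B = (4.095 − 0.005)/0.02407 = 169.9 kN.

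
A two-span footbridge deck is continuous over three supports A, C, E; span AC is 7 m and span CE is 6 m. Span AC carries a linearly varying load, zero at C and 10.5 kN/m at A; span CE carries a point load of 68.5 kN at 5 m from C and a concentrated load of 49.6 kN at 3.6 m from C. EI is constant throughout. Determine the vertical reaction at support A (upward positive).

Release continuity at C by inserting a hinge; the redundant is the internal moment M_C. The primary structure is two simply-supported spans AC and CE.
Discontinuity in slope at C on the released structure — sum the simple-span end rotations:
  span AC: triangular load, peak 10.5: 7w₀L³/(360EI) = 70.03/EI
  span CE: point load 68.5 at a = 5: Pab(L + b)/(6LEI) = 66.6/EI
  span CE: point load 49.6 at a = 3.6: Pab(L + b)/(6LEI) = 99.99/EI
  relative rotation θ_0 = (70.03 + 166.6)/EI = 236.6/EI
A unit hogging moment at C produces rotation L₁/(3EI) + L₂/(3EI) = 4.333/EI.
Slope continuity at C: θ_0 = M_C·4.333/EI, so M_C = 236.6/4.333 = 54.6 kN·m (hogging).
Span AC, ΣM about A with M_C applied at C: R_C^{AC}·7 = 85.75 + 54.6, so R_C^{AC} = 20.05 kN and R_A = 36.75 − 20.05 = 16.7 kN.

R_A = 16.7 kN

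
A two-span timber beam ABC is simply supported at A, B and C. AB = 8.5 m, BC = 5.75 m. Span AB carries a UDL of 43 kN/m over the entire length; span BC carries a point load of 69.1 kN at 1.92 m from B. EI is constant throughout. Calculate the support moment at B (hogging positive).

M_B = 261.3 kN·m

Take M_B as the redundant. Released structure: two simple spans AB and BC with a hinge at B.
Rotations at B on the released spans (each span's end-slope, ×1/EI):
  span AB: UDL 43: wL³/(24EI) = 1100/EI
  span BC: point load 69.1 at a = 1.92: Pab(L + b)/(6LEI) = 141.1/EI
  relative rotation θ_0 = (1100 + 141.1)/EI = 1241/EI
A unit hogging moment at B produces rotation L₁/(3EI) + L₂/(3EI) = 4.75/EI.
Slope continuity at B: θ_0 = M_B·4.75/EI, so M_B = 1241/4.75 = 261.3 kN·m (hogging).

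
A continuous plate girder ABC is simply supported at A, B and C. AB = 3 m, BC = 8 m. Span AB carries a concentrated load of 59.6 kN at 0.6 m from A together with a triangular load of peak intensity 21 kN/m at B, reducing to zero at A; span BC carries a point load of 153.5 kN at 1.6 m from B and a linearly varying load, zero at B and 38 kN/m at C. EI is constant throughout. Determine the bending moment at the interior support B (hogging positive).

Release continuity at B by inserting a hinge; the redundant is the internal moment M_B. The primary structure is two simply-supported spans AB and BC.
End slopes at the hinge B, treating each span as simply supported:
  span AB: point load 59.6 at a = 0.6: Pab(L + a)/(6LEI) = 17.16/EI
  span AB: triangular load, peak 21: w₀L³/(45EI) = 12.6/EI
  span BC: point load 153.5 at a = 1.6: Pab(L + b)/(6LEI) = 471.6/EI
  span BC: triangular load, peak 38: 7w₀L³/(360EI) = 378.3/EI
  relative rotation θ_0 = (29.76 + 849.9)/EI = 879.6/EI
A unit hogging moment at B produces rotation L₁/(3EI) + L₂/(3EI) = 3.667/EI.
Compatibility: M_B·(L₁+L₂)/(3EI) = θ_0, giving M_B = 239.9 kN·m (hogging).

M_B = 239.9 kN·m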